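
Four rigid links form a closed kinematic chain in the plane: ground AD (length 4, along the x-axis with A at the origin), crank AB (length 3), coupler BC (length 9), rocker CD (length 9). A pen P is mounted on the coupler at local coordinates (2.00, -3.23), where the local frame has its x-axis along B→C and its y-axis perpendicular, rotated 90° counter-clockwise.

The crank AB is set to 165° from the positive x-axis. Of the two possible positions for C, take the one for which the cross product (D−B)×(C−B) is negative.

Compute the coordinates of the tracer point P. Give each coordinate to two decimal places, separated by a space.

-5.44 -2.05

A=(0,0), D=(4.00,0)
B = A + 3.00·(cos165°, sin165°) = (-2.8978, 0.7765)
|BD| = 6.9413
circle(B,9.00) ∩ circle(D,9.00): a=3.4707, h=8.3039
  candidates: C₊=(1.4800,8.6400) cross=57.640; C₋=(-0.3778,-7.8635) cross=-57.640
  mode - wants cross < 0 → take C=(-0.3778,-7.8635) (cross=-57.640)
ex = (C−B)/|BC| = (0.2800,-0.9600); ey = (0.9600,0.2800)
P = B + 2.00·ex + -3.23·ey = (-5.4386,-2.0479)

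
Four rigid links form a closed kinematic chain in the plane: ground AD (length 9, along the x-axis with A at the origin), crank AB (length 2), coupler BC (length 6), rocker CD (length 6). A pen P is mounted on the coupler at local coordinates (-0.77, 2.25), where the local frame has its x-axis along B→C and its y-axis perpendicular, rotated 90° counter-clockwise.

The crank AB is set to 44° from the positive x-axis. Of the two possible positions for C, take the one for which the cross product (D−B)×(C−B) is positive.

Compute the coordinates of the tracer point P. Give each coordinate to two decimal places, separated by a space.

-0.59 2.63

A=(0,0), D=(9.00,0)
B = A + 2.00·(cos44°, sin44°) = (1.4387, 1.3893)
|BD| = 7.6879
circle(B,6.00) ∩ circle(D,6.00): a=3.8439, h=4.6070
  candidates: C₊=(6.0519,5.2258) cross=35.418; C₋=(4.3868,-3.8364) cross=-35.418
  mode + wants cross > 0 → take C=(6.0519,5.2258) (cross=35.418)
ex = (C−B)/|BC| = (0.7689,0.6394); ey = (-0.6394,0.7689)
P = B + -0.77·ex + 2.25·ey = (-0.5920,2.6269)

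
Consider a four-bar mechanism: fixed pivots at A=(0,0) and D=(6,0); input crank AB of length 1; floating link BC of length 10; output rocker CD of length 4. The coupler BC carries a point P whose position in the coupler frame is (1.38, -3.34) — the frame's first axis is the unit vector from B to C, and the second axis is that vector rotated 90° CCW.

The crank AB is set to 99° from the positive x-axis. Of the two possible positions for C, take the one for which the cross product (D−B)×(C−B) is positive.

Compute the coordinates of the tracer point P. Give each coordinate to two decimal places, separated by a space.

A=(0,0), D=(6.00,0)
B = A + 1.00·(cos99°, sin99°) = (-0.1564, 0.9877)
|BD| = 6.2352
circle(B,10.00) ∩ circle(D,4.00): a=9.8536, h=1.7050
  candidates: C₊=(9.8428,1.1103) cross=10.631; C₋=(9.3026,-2.2567) cross=-10.631
  mode + wants cross > 0 → take C=(9.8428,1.1103) (cross=10.631)
ex = (C−B)/|BC| = (0.9999,0.0123); ey = (-0.0123,0.9999)
P = B + 1.38·ex + -3.34·ey = (1.2644,-2.3351)

1.26 -2.34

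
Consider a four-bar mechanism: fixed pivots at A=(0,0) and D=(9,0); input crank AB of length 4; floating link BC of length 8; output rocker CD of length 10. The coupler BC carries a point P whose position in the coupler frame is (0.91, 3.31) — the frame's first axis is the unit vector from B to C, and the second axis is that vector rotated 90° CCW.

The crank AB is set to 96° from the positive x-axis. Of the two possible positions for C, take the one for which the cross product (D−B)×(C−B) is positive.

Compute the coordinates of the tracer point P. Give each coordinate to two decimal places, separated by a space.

A=(0,0), D=(9.00,0)
B = A + 4.00·(cos96°, sin96°) = (-0.4181, 3.9781)
|BD| = 10.2238
circle(B,8.00) ∩ circle(D,10.00): a=3.3513, h=7.2642
  candidates: C₊=(5.4956,9.3659) cross=74.268; C₋=(-0.1574,-4.0177) cross=-74.268
  mode + wants cross > 0 → take C=(5.4956,9.3659) (cross=74.268)
ex = (C−B)/|BC| = (0.7392,0.6735); ey = (-0.6735,0.7392)
P = B + 0.91·ex + 3.31·ey = (-1.9746,7.0377)

-1.97 7.04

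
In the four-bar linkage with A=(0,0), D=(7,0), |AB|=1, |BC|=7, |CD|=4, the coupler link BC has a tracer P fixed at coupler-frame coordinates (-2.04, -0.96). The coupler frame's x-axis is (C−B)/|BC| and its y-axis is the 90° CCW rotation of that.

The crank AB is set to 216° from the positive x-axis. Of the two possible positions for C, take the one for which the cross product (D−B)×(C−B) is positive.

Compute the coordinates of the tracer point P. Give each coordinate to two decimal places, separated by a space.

A=(0,0), D=(7.00,0)
B = A + 1.00·(cos216°, sin216°) = (-0.8090, -0.5878)
|BD| = 7.8311
circle(B,7.00) ∩ circle(D,4.00): a=6.0225, h=3.5678
  candidates: C₊=(4.9287,3.4220) cross=27.940; C₋=(5.4643,-3.6935) cross=-27.940
  mode + wants cross > 0 → take C=(4.9287,3.4220) (cross=27.940)
ex = (C−B)/|BC| = (0.8197,0.5728); ey = (-0.5728,0.8197)
P = B + -2.04·ex + -0.96·ey = (-1.9313,-2.5432)

-1.93 -2.54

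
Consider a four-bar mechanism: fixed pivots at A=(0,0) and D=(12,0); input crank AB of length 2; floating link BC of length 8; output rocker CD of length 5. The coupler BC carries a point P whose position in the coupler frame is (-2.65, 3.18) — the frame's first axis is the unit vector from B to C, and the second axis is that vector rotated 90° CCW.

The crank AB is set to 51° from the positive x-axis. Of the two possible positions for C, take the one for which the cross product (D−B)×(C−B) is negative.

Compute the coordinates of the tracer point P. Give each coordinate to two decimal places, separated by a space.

0.82 5.67

A=(0,0), D=(12.00,0)
B = A + 2.00·(cos51°, sin51°) = (1.2586, 1.5543)
|BD| = 10.8532
circle(B,8.00) ∩ circle(D,5.00): a=7.2233, h=3.4386
  candidates: C₊=(8.8999,3.9230) cross=37.320; C₋=(7.9151,-2.8833) cross=-37.320
  mode - wants cross < 0 → take C=(7.9151,-2.8833) (cross=-37.320)
ex = (C−B)/|BC| = (0.8321,-0.5547); ey = (0.5547,0.8321)
P = B + -2.65·ex + 3.18·ey = (0.8176,5.6702)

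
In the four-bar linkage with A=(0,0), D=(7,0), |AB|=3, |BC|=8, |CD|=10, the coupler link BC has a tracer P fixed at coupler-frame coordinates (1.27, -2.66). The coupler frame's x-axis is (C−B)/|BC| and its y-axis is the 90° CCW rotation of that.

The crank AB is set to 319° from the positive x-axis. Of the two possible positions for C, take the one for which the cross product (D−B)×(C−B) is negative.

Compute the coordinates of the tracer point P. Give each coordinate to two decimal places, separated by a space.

0.05 -3.91

A=(0,0), D=(7.00,0)
B = A + 3.00·(cos319°, sin319°) = (2.2641, -1.9682)
|BD| = 5.1286
circle(B,8.00) ∩ circle(D,10.00): a=-0.9455, h=7.9439
  candidates: C₊=(-1.6576,5.0046) cross=40.741; C₋=(4.4397,-9.6667) cross=-40.741
  mode - wants cross < 0 → take C=(4.4397,-9.6667) (cross=-40.741)
ex = (C−B)/|BC| = (0.2719,-0.9623); ey = (0.9623,0.2719)
P = B + 1.27·ex + -2.66·ey = (0.0497,-3.9137)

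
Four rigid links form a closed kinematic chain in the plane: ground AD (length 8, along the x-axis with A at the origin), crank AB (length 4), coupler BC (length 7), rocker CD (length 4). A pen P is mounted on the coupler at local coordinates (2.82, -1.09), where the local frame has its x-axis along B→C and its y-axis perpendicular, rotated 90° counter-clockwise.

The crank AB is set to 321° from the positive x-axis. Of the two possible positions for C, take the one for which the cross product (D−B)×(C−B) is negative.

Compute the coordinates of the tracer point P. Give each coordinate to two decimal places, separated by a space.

A=(0,0), D=(8.00,0)
B = A + 4.00·(cos321°, sin321°) = (3.1086, -2.5173)
|BD| = 5.5012
circle(B,7.00) ∩ circle(D,4.00): a=5.7499, h=3.9923
  candidates: C₊=(6.3944,3.6636) cross=21.962; C₋=(10.0480,-3.4359) cross=-21.962
  mode - wants cross < 0 → take C=(10.0480,-3.4359) (cross=-21.962)
ex = (C−B)/|BC| = (0.9914,-0.1312); ey = (0.1312,0.9914)
P = B + 2.82·ex + -1.09·ey = (5.7612,-3.9679)

5.76 -3.97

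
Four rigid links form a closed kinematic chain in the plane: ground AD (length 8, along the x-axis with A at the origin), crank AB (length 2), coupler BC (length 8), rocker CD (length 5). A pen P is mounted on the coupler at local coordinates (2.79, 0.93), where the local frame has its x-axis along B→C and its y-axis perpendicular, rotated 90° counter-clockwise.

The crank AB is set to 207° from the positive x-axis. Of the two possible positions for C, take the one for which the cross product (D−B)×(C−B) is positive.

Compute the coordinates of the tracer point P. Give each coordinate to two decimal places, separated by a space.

-0.06 1.48

A=(0,0), D=(8.00,0)
B = A + 2.00·(cos207°, sin207°) = (-1.7820, -0.9080)
|BD| = 9.8241
circle(B,8.00) ∩ circle(D,5.00): a=6.8970, h=4.0536
  candidates: C₊=(4.7108,3.7658) cross=39.823; C₋=(5.4601,-4.3068) cross=-39.823
  mode + wants cross > 0 → take C=(4.7108,3.7658) (cross=39.823)
ex = (C−B)/|BC| = (0.8116,0.5842); ey = (-0.5842,0.8116)
P = B + 2.79·ex + 0.93·ey = (-0.0610,1.4768)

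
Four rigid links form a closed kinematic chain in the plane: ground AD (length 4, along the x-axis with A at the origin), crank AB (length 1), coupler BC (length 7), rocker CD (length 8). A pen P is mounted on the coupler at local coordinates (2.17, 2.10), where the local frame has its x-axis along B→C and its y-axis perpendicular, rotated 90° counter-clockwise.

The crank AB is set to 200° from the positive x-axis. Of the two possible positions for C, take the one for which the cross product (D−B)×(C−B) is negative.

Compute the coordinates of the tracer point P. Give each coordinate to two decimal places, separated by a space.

A=(0,0), D=(4.00,0)
B = A + 1.00·(cos200°, sin200°) = (-0.9397, -0.3420)
|BD| = 4.9515
circle(B,7.00) ∩ circle(D,8.00): a=0.9611, h=6.9337
  candidates: C₊=(-0.4599,6.6415) cross=34.332; C₋=(0.4980,-7.1928) cross=-34.332
  mode - wants cross < 0 → take C=(0.4980,-7.1928) (cross=-34.332)
ex = (C−B)/|BC| = (0.2054,-0.9787); ey = (0.9787,0.2054)
P = B + 2.17·ex + 2.10·ey = (1.5612,-2.0344)

1.56 -2.03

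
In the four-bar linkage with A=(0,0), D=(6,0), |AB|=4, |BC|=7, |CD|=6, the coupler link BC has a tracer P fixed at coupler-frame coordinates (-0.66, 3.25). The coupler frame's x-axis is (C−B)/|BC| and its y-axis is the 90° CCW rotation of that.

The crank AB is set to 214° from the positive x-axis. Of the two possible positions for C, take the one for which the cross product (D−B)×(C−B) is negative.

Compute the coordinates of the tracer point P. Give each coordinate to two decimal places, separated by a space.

-2.53 0.99

A=(0,0), D=(6.00,0)
B = A + 4.00·(cos214°, sin214°) = (-3.3162, -2.2368)
|BD| = 9.5809
circle(B,7.00) ∩ circle(D,6.00): a=5.4689, h=4.3694
  candidates: C₊=(0.9815,3.2886) cross=41.862; C₋=(3.0217,-5.2086) cross=-41.862
  mode - wants cross < 0 → take C=(3.0217,-5.2086) (cross=-41.862)
ex = (C−B)/|BC| = (0.9054,-0.4245); ey = (0.4245,0.9054)
P = B + -0.66·ex + 3.25·ey = (-2.5339,0.9860)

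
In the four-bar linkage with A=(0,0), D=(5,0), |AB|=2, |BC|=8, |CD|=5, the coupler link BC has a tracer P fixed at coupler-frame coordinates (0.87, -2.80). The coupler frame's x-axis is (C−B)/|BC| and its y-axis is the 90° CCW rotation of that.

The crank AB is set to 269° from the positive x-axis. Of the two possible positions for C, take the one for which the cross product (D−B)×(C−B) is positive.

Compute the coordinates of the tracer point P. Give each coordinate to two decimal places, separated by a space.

A=(0,0), D=(5.00,0)
B = A + 2.00·(cos269°, sin269°) = (-0.0349, -1.9997)
|BD| = 5.4175
circle(B,8.00) ∩ circle(D,5.00): a=6.3082, h=4.9200
  candidates: C₊=(4.0117,4.9014) cross=26.654; C₋=(7.6439,-4.2438) cross=-26.654
  mode + wants cross > 0 → take C=(4.0117,4.9014) (cross=26.654)
ex = (C−B)/|BC| = (0.5058,0.8626); ey = (-0.8626,0.5058)
P = B + 0.87·ex + -2.80·ey = (2.8205,-2.6655)

2.82 -2.67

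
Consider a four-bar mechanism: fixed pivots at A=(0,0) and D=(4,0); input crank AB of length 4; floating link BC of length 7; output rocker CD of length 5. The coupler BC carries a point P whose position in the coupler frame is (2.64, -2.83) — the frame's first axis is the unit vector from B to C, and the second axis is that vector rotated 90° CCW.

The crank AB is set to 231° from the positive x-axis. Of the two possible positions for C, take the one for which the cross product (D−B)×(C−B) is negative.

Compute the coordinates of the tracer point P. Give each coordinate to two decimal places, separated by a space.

A=(0,0), D=(4.00,0)
B = A + 4.00·(cos231°, sin231°) = (-2.5173, -3.1086)
|BD| = 7.2207
circle(B,7.00) ∩ circle(D,5.00): a=5.2722, h=4.6047
  candidates: C₊=(0.2590,3.3173) cross=33.249; C₋=(4.2237,-4.9950) cross=-33.249
  mode - wants cross < 0 → take C=(4.2237,-4.9950) (cross=-33.249)
ex = (C−B)/|BC| = (0.9630,-0.2695); ey = (0.2695,0.9630)
P = B + 2.64·ex + -2.83·ey = (-0.7376,-6.5453)

-0.74 -6.55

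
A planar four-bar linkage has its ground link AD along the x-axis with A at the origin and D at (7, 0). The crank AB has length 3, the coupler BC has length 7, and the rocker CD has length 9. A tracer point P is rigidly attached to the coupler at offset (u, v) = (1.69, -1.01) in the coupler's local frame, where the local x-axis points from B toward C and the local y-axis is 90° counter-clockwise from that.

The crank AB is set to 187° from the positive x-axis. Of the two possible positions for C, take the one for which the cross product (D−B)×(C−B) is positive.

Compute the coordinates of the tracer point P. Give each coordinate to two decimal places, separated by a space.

-1.31 0.69

A=(0,0), D=(7.00,0)
B = A + 3.00·(cos187°, sin187°) = (-2.9776, -0.3656)
|BD| = 9.9843
circle(B,7.00) ∩ circle(D,9.00): a=3.3897, h=6.1246
  candidates: C₊=(0.1855,5.8790) cross=61.150; C₋=(0.6340,-6.3619) cross=-61.150
  mode + wants cross > 0 → take C=(0.1855,5.8790) (cross=61.150)
ex = (C−B)/|BC| = (0.4519,0.8921); ey = (-0.8921,0.4519)
P = B + 1.69·ex + -1.01·ey = (-1.3130,0.6856)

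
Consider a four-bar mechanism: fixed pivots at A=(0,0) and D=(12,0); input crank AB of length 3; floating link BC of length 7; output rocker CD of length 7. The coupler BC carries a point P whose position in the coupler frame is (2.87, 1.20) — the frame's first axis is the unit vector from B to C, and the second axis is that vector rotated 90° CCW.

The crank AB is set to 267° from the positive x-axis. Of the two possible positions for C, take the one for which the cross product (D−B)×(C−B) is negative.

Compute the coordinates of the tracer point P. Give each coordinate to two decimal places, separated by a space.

A=(0,0), D=(12.00,0)
B = A + 3.00·(cos267°, sin267°) = (-0.1570, -2.9959)
|BD| = 12.5207
circle(B,7.00) ∩ circle(D,7.00): a=6.2604, h=3.1318
  candidates: C₊=(5.1721,1.5428) cross=39.212; C₋=(6.6708,-4.5387) cross=-39.212
  mode - wants cross < 0 → take C=(6.6708,-4.5387) (cross=-39.212)
ex = (C−B)/|BC| = (0.9754,-0.2204); ey = (0.2204,0.9754)
P = B + 2.87·ex + 1.20·ey = (2.9069,-2.4580)

2.91 -2.46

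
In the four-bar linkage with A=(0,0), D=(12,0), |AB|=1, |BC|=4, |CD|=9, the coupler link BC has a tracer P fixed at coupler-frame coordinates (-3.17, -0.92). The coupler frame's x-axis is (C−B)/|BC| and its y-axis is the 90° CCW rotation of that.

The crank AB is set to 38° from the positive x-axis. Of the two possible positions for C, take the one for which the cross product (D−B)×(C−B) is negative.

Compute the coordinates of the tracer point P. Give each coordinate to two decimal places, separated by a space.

-1.94 2.47

A=(0,0), D=(12.00,0)
B = A + 1.00·(cos38°, sin38°) = (0.7880, 0.6157)
|BD| = 11.2289
circle(B,4.00) ∩ circle(D,9.00): a=2.7201, h=2.9327
  candidates: C₊=(3.6648,3.3948) cross=32.931; C₋=(3.3432,-2.4618) cross=-32.931
  mode - wants cross < 0 → take C=(3.3432,-2.4618) (cross=-32.931)
ex = (C−B)/|BC| = (0.6388,-0.7694); ey = (0.7694,0.6388)
P = B + -3.17·ex + -0.92·ey = (-1.9448,2.4669)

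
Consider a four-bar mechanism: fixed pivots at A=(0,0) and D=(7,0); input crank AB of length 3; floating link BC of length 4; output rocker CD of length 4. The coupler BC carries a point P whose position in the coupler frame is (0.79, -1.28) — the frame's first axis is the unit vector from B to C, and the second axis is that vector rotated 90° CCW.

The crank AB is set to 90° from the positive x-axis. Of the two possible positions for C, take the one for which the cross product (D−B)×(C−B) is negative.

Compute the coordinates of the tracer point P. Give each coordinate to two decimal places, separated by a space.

-0.24 1.52

A=(0,0), D=(7.00,0)
B = A + 3.00·(cos90°, sin90°) = (0.0000, 3.0000)
|BD| = 7.6158
circle(B,4.00) ∩ circle(D,4.00): a=3.8079, h=1.2247
  candidates: C₊=(3.9825,2.6257) cross=9.327; C₋=(3.0175,0.3743) cross=-9.327
  mode - wants cross < 0 → take C=(3.0175,0.3743) (cross=-9.327)
ex = (C−B)/|BC| = (0.7544,-0.6564); ey = (0.6564,0.7544)
P = B + 0.79·ex + -1.28·ey = (-0.2443,1.5158)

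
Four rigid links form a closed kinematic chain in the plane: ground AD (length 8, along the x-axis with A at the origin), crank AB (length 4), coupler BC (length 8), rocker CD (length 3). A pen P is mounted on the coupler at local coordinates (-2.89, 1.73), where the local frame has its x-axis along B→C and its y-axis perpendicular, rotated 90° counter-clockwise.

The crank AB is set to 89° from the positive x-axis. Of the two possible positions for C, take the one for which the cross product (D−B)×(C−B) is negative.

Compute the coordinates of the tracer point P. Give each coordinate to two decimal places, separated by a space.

A=(0,0), D=(8.00,0)
B = A + 4.00·(cos89°, sin89°) = (0.0698, 3.9994)
|BD| = 8.8816
circle(B,8.00) ∩ circle(D,3.00): a=7.5371, h=2.6818
  candidates: C₊=(8.0071,3.0000) cross=23.819; C₋=(5.5919,-1.7891) cross=-23.819
  mode - wants cross < 0 → take C=(5.5919,-1.7891) (cross=-23.819)
ex = (C−B)/|BC| = (0.6903,-0.7236); ey = (0.7236,0.6903)
P = B + -2.89·ex + 1.73·ey = (-0.6733,7.2846)

-0.67 7.28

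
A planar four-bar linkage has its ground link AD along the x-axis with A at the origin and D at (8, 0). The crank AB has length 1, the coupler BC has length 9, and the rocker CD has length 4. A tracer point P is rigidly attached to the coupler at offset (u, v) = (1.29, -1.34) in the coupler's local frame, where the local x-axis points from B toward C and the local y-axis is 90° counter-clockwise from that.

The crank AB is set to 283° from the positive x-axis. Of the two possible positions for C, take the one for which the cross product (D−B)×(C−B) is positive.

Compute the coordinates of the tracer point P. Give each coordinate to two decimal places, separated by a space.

A=(0,0), D=(8.00,0)
B = A + 1.00·(cos283°, sin283°) = (0.2250, -0.9744)
|BD| = 7.8359
circle(B,9.00) ∩ circle(D,4.00): a=8.0655, h=3.9934
  candidates: C₊=(7.7313,3.9910) cross=31.292; C₋=(8.7244,-3.9338) cross=-31.292
  mode + wants cross > 0 → take C=(7.7313,3.9910) (cross=31.292)
ex = (C−B)/|BC| = (0.8340,0.5517); ey = (-0.5517,0.8340)
P = B + 1.29·ex + -1.34·ey = (2.0401,-1.3803)

2.04 -1.38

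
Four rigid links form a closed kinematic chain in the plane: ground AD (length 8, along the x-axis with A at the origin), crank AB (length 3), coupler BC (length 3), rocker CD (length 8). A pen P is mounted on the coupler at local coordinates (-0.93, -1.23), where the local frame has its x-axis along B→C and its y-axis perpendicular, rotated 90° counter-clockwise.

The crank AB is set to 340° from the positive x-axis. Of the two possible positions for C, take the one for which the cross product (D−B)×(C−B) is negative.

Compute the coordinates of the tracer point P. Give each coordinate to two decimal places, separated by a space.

2.68 0.51

A=(0,0), D=(8.00,0)
B = A + 3.00·(cos340°, sin340°) = (2.8191, -1.0261)
|BD| = 5.2815
circle(B,3.00) ∩ circle(D,8.00): a=-2.5660, h=1.5542
  candidates: C₊=(0.0000,0.0000) cross=8.208; C₋=(0.6039,-3.0491) cross=-8.208
  mode - wants cross < 0 → take C=(0.6039,-3.0491) (cross=-8.208)
ex = (C−B)/|BC| = (-0.7384,-0.6744); ey = (0.6744,-0.7384)
P = B + -0.93·ex + -1.23·ey = (2.6763,0.5093)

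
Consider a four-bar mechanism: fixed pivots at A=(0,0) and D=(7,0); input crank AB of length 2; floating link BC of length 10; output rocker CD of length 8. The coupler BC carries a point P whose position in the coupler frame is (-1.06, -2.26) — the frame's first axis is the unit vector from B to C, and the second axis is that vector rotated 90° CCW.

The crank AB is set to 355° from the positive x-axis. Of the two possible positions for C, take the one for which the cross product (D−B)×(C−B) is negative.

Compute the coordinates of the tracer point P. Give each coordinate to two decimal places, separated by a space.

-0.43 -0.80

A=(0,0), D=(7.00,0)
B = A + 2.00·(cos355°, sin355°) = (1.9924, -0.1743)
|BD| = 5.0106
circle(B,10.00) ∩ circle(D,8.00): a=6.0977, h=7.9258
  candidates: C₊=(7.8106,7.9588) cross=39.713; C₋=(8.3621,-7.8832) cross=-39.713
  mode - wants cross < 0 → take C=(8.3621,-7.8832) (cross=-39.713)
ex = (C−B)/|BC| = (0.6370,-0.7709); ey = (0.7709,0.6370)
P = B + -1.06·ex + -2.26·ey = (-0.4250,-0.7967)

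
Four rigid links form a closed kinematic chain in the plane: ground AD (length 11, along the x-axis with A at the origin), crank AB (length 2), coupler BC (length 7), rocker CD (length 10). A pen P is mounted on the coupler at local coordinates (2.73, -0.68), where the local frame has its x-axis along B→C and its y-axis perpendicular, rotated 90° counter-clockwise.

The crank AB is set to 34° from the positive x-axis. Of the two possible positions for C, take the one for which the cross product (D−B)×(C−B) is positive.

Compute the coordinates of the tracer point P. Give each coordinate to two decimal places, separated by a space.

A=(0,0), D=(11.00,0)
B = A + 2.00·(cos34°, sin34°) = (1.6581, 1.1184)
|BD| = 9.4086
circle(B,7.00) ∩ circle(D,10.00): a=1.9940, h=6.7100
  candidates: C₊=(4.4356,7.5438) cross=63.132; C₋=(2.8404,-5.7810) cross=-63.132
  mode + wants cross > 0 → take C=(4.4356,7.5438) (cross=63.132)
ex = (C−B)/|BC| = (0.3968,0.9179); ey = (-0.9179,0.3968)
P = B + 2.73·ex + -0.68·ey = (3.3655,3.3545)

3.37 3.35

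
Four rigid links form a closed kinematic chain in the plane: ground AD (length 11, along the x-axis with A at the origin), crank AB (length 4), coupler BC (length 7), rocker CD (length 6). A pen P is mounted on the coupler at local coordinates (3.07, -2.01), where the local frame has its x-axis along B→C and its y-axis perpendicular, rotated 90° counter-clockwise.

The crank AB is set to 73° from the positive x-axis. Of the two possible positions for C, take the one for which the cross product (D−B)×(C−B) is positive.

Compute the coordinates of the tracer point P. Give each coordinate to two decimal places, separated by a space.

4.58 2.46

A=(0,0), D=(11.00,0)
B = A + 4.00·(cos73°, sin73°) = (1.1695, 3.8252)
|BD| = 10.5485
circle(B,7.00) ∩ circle(D,6.00): a=5.8905, h=3.7819
  candidates: C₊=(8.0304,5.2136) cross=39.893; C₋=(5.2876,-1.8353) cross=-39.893
  mode + wants cross > 0 → take C=(8.0304,5.2136) (cross=39.893)
ex = (C−B)/|BC| = (0.9801,0.1983); ey = (-0.1983,0.9801)
P = B + 3.07·ex + -2.01·ey = (4.5772,2.4641)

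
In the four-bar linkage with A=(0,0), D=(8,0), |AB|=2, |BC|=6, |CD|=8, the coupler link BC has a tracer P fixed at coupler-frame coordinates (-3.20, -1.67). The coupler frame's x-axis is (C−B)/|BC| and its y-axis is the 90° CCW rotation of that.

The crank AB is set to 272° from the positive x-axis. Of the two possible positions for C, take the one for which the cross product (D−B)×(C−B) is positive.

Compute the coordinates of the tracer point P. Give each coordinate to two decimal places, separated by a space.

A=(0,0), D=(8.00,0)
B = A + 2.00·(cos272°, sin272°) = (0.0698, -1.9988)
|BD| = 8.1782
circle(B,6.00) ∩ circle(D,8.00): a=2.3772, h=5.5090
  candidates: C₊=(1.0285,3.9241) cross=45.054; C₋=(3.7214,-6.7597) cross=-45.054
  mode + wants cross > 0 → take C=(1.0285,3.9241) (cross=45.054)
ex = (C−B)/|BC| = (0.1598,0.9872); ey = (-0.9872,0.1598)
P = B + -3.20·ex + -1.67·ey = (1.2070,-5.4245)

1.21 -5.42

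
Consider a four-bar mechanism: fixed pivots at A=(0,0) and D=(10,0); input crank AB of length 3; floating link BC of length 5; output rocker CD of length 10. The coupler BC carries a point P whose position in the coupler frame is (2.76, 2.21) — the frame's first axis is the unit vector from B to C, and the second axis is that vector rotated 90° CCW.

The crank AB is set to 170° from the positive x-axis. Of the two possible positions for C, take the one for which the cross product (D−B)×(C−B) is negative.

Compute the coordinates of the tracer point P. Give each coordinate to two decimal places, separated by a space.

0.55 0.05

A=(0,0), D=(10.00,0)
B = A + 3.00·(cos170°, sin170°) = (-2.9544, 0.5209)
|BD| = 12.9649
circle(B,5.00) ∩ circle(D,10.00): a=3.5900, h=3.4802
  candidates: C₊=(0.7725,3.8541) cross=45.120; C₋=(0.4929,-3.1007) cross=-45.120
  mode - wants cross < 0 → take C=(0.4929,-3.1007) (cross=-45.120)
ex = (C−B)/|BC| = (0.6895,-0.7243); ey = (0.7243,0.6895)
P = B + 2.76·ex + 2.21·ey = (0.5492,0.0455)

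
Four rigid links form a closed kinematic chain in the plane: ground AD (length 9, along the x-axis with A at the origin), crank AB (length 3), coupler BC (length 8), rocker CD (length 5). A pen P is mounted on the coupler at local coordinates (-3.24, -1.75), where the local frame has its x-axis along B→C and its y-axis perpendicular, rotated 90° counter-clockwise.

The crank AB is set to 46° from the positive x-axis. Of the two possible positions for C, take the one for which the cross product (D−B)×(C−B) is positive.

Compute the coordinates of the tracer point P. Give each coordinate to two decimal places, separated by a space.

-0.34 -0.62

A=(0,0), D=(9.00,0)
B = A + 3.00·(cos46°, sin46°) = (2.0840, 2.1580)
|BD| = 7.2449
circle(B,8.00) ∩ circle(D,5.00): a=6.3140, h=4.9126
  candidates: C₊=(9.5747,4.9669) cross=35.591; C₋=(6.6481,-4.4123) cross=-35.591
  mode + wants cross > 0 → take C=(9.5747,4.9669) (cross=35.591)
ex = (C−B)/|BC| = (0.9363,0.3511); ey = (-0.3511,0.9363)
P = B + -3.24·ex + -1.75·ey = (-0.3353,-0.6182)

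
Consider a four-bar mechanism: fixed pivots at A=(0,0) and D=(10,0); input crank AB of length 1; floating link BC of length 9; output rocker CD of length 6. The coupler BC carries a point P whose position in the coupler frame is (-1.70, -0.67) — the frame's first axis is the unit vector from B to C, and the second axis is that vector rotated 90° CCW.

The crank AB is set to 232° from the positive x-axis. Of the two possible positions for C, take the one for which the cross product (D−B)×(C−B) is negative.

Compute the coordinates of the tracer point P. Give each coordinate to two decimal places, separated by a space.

-2.42 -0.52

A=(0,0), D=(10.00,0)
B = A + 1.00·(cos232°, sin232°) = (-0.6157, -0.7880)
|BD| = 10.6449
circle(B,9.00) ∩ circle(D,6.00): a=7.4361, h=5.0699
  candidates: C₊=(6.4248,4.8185) cross=53.969; C₋=(7.1754,-5.2935) cross=-53.969
  mode - wants cross < 0 → take C=(7.1754,-5.2935) (cross=-53.969)
ex = (C−B)/|BC| = (0.8657,-0.5006); ey = (0.5006,0.8657)
P = B + -1.70·ex + -0.67·ey = (-2.4227,-0.5170)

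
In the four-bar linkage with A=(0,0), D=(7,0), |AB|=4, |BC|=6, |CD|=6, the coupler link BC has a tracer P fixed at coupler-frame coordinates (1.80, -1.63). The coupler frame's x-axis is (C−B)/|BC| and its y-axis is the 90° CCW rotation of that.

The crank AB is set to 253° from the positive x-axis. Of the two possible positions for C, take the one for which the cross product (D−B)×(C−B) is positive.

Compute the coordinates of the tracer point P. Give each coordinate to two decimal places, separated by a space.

1.05 -2.83

A=(0,0), D=(7.00,0)
B = A + 4.00·(cos253°, sin253°) = (-1.1695, -3.8252)
|BD| = 9.0207
circle(B,6.00) ∩ circle(D,6.00): a=4.5103, h=3.9569
  candidates: C₊=(1.2373,1.6709) cross=35.694; C₋=(4.5932,-5.4961) cross=-35.694
  mode + wants cross > 0 → take C=(1.2373,1.6709) (cross=35.694)
ex = (C−B)/|BC| = (0.4011,0.9160); ey = (-0.9160,0.4011)
P = B + 1.80·ex + -1.63·ey = (1.0457,-2.8302)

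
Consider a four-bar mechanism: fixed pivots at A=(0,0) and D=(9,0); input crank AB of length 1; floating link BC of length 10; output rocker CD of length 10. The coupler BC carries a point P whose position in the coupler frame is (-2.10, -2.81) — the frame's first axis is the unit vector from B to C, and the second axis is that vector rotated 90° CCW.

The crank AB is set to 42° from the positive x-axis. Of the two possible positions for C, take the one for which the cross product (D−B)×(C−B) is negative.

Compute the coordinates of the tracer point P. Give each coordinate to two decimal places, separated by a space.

A=(0,0), D=(9.00,0)
B = A + 1.00·(cos42°, sin42°) = (0.7431, 0.6691)
|BD| = 8.2839
circle(B,10.00) ∩ circle(D,10.00): a=4.1420, h=9.1019
  candidates: C₊=(5.6068,9.4067) cross=75.399; C₋=(4.1364,-8.7376) cross=-75.399
  mode - wants cross < 0 → take C=(4.1364,-8.7376) (cross=-75.399)
ex = (C−B)/|BC| = (0.3393,-0.9407); ey = (0.9407,0.3393)
P = B + -2.10·ex + -2.81·ey = (-2.6127,1.6910)

-2.61 1.69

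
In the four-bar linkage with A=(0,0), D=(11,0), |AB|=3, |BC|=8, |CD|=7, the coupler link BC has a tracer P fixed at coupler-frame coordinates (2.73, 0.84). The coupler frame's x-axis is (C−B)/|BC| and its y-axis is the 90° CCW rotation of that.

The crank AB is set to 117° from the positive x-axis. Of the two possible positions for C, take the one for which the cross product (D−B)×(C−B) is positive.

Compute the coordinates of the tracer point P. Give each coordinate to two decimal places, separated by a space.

0.98 4.31

A=(0,0), D=(11.00,0)
B = A + 3.00·(cos117°, sin117°) = (-1.3620, 2.6730)
|BD| = 12.6477
circle(B,8.00) ∩ circle(D,7.00): a=6.9168, h=4.0196
  candidates: C₊=(6.2481,5.1400) cross=50.839; C₋=(4.5491,-2.7177) cross=-50.839
  mode + wants cross > 0 → take C=(6.2481,5.1400) (cross=50.839)
ex = (C−B)/|BC| = (0.9513,0.3084); ey = (-0.3084,0.9513)
P = B + 2.73·ex + 0.84·ey = (0.9759,4.3139)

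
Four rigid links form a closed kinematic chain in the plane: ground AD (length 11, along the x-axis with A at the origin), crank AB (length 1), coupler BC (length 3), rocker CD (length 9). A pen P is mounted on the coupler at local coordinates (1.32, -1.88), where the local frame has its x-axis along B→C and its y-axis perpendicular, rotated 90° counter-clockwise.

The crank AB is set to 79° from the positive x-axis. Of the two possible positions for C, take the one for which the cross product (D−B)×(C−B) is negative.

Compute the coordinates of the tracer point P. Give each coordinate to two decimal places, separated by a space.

-0.42 -1.23

A=(0,0), D=(11.00,0)
B = A + 1.00·(cos79°, sin79°) = (0.1908, 0.9816)
|BD| = 10.8537
circle(B,3.00) ∩ circle(D,9.00): a=2.1100, h=2.1326
  candidates: C₊=(2.4850,2.9147) cross=23.146; C₋=(2.0993,-1.3331) cross=-23.146
  mode - wants cross < 0 → take C=(2.0993,-1.3331) (cross=-23.146)
ex = (C−B)/|BC| = (0.6362,-0.7716); ey = (0.7716,0.6362)
P = B + 1.32·ex + -1.88·ey = (-0.4200,-1.2328)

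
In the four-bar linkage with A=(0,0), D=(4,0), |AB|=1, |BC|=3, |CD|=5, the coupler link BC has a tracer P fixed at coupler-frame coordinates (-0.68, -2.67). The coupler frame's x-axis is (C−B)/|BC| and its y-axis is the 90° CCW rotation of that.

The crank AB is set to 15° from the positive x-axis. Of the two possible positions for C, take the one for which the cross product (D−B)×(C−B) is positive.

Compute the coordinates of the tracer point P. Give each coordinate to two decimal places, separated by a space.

3.72 0.38

A=(0,0), D=(4.00,0)
B = A + 1.00·(cos15°, sin15°) = (0.9659, 0.2588)
|BD| = 3.0451
circle(B,3.00) ∩ circle(D,5.00): a=-1.1046, h=2.7892
  candidates: C₊=(0.1024,3.1318) cross=8.493; C₋=(-0.3718,-2.4264) cross=-8.493
  mode + wants cross > 0 → take C=(0.1024,3.1318) (cross=8.493)
ex = (C−B)/|BC| = (-0.2879,0.9577); ey = (-0.9577,-0.2879)
P = B + -0.68·ex + -2.67·ey = (3.7187,0.3762)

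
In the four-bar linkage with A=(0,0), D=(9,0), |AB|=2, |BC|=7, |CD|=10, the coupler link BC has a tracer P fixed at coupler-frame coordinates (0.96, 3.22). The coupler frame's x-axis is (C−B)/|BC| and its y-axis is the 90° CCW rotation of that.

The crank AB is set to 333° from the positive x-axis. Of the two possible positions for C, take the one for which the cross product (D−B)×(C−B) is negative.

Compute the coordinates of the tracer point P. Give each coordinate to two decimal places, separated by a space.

5.11 -1.40

A=(0,0), D=(9.00,0)
B = A + 2.00·(cos333°, sin333°) = (1.7820, -0.9080)
|BD| = 7.2749
circle(B,7.00) ∩ circle(D,10.00): a=0.1322, h=6.9988
  candidates: C₊=(1.0397,6.0525) cross=50.915; C₋=(2.7867,-7.8355) cross=-50.915
  mode - wants cross < 0 → take C=(2.7867,-7.8355) (cross=-50.915)
ex = (C−B)/|BC| = (0.1435,-0.9896); ey = (0.9896,0.1435)
P = B + 0.96·ex + 3.22·ey = (5.1065,-1.3959)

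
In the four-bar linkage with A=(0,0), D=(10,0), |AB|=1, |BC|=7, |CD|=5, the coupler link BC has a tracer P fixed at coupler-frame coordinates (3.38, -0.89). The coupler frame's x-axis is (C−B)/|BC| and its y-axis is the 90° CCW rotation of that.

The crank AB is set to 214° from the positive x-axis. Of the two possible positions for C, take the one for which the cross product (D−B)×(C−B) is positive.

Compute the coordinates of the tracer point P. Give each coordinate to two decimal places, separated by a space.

2.62 0.01

A=(0,0), D=(10.00,0)
B = A + 1.00·(cos214°, sin214°) = (-0.8290, -0.5592)
|BD| = 10.8435
circle(B,7.00) ∩ circle(D,5.00): a=6.5284, h=2.5259
  candidates: C₊=(5.5604,2.3000) cross=27.389; C₋=(5.8209,-2.7451) cross=-27.389
  mode + wants cross > 0 → take C=(5.5604,2.3000) (cross=27.389)
ex = (C−B)/|BC| = (0.9128,0.4085); ey = (-0.4085,0.9128)
P = B + 3.38·ex + -0.89·ey = (2.6197,0.0090)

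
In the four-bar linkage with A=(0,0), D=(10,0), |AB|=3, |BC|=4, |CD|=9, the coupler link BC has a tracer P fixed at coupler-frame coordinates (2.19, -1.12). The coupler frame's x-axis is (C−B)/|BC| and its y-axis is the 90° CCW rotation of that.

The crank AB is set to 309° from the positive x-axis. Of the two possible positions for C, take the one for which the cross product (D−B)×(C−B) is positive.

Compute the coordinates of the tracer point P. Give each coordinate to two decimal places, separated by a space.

2.58 0.03

A=(0,0), D=(10.00,0)
B = A + 3.00·(cos309°, sin309°) = (1.8880, -2.3314)
|BD| = 8.4404
circle(B,4.00) ∩ circle(D,9.00): a=0.3697, h=3.9829
  candidates: C₊=(1.1431,1.5986) cross=33.617; C₋=(3.3434,-6.0572) cross=-33.617
  mode + wants cross > 0 → take C=(1.1431,1.5986) (cross=33.617)
ex = (C−B)/|BC| = (-0.1862,0.9825); ey = (-0.9825,-0.1862)
P = B + 2.19·ex + -1.12·ey = (2.5806,0.0288)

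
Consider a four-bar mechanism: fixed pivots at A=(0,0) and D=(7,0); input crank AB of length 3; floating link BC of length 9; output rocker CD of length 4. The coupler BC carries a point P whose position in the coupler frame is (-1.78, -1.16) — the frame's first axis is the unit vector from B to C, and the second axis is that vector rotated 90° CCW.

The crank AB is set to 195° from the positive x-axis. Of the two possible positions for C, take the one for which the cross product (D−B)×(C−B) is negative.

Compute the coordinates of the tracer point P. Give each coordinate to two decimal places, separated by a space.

-4.96 -1.28

A=(0,0), D=(7.00,0)
B = A + 3.00·(cos195°, sin195°) = (-2.8978, -0.7765)
|BD| = 9.9282
circle(B,9.00) ∩ circle(D,4.00): a=8.2376, h=3.6252
  candidates: C₊=(5.0311,3.4819) cross=35.991; C₋=(5.5981,-3.7463) cross=-35.991
  mode - wants cross < 0 → take C=(5.5981,-3.7463) (cross=-35.991)
ex = (C−B)/|BC| = (0.9440,-0.3300); ey = (0.3300,0.9440)
P = B + -1.78·ex + -1.16·ey = (-4.9609,-1.2841)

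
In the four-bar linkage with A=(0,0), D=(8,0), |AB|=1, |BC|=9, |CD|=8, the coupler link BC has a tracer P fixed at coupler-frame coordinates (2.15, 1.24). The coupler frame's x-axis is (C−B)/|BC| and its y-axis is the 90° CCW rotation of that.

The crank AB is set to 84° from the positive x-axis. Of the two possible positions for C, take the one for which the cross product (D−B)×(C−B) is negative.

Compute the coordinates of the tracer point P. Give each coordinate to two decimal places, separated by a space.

2.18 -0.36

A=(0,0), D=(8.00,0)
B = A + 1.00·(cos84°, sin84°) = (0.1045, 0.9945)
|BD| = 7.9579
circle(B,9.00) ∩ circle(D,8.00): a=5.0471, h=7.4517
  candidates: C₊=(6.0433,7.7570) cross=59.299; C₋=(4.1808,-7.0295) cross=-59.299
  mode - wants cross < 0 → take C=(4.1808,-7.0295) (cross=-59.299)
ex = (C−B)/|BC| = (0.4529,-0.8916); ey = (0.8916,0.4529)
P = B + 2.15·ex + 1.24·ey = (2.1838,-0.3607)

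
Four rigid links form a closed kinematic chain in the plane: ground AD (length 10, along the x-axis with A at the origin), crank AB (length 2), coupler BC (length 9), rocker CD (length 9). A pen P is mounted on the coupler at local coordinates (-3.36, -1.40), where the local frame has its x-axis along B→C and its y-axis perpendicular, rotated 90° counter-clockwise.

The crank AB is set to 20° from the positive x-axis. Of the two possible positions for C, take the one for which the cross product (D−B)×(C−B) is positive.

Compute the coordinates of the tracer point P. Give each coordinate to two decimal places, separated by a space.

1.30 -2.91

A=(0,0), D=(10.00,0)
B = A + 2.00·(cos20°, sin20°) = (1.8794, 0.6840)
|BD| = 8.1494
circle(B,9.00) ∩ circle(D,9.00): a=4.0747, h=8.0248
  candidates: C₊=(6.6133,8.3385) cross=65.397; C₋=(5.2661,-7.6544) cross=-65.397
  mode + wants cross > 0 → take C=(6.6133,8.3385) (cross=65.397)
ex = (C−B)/|BC| = (0.5260,0.8505); ey = (-0.8505,0.5260)
P = B + -3.36·ex + -1.40·ey = (1.3028,-2.9100)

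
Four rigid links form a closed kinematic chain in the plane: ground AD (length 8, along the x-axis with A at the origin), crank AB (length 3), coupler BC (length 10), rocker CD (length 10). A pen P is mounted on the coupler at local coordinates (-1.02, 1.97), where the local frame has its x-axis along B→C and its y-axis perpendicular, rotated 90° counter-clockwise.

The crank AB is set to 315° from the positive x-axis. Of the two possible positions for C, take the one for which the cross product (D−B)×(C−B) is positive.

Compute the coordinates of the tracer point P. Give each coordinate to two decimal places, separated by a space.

A=(0,0), D=(8.00,0)
B = A + 3.00·(cos315°, sin315°) = (2.1213, -2.1213)
|BD| = 6.2497
circle(B,10.00) ∩ circle(D,10.00): a=3.1249, h=9.4992
  candidates: C₊=(1.8364,7.8746) cross=59.367; C₋=(8.2850,-9.9959) cross=-59.367
  mode + wants cross > 0 → take C=(1.8364,7.8746) (cross=59.367)
ex = (C−B)/|BC| = (-0.0285,0.9996); ey = (-0.9996,-0.0285)
P = B + -1.02·ex + 1.97·ey = (0.1812,-3.1970)

0.18 -3.20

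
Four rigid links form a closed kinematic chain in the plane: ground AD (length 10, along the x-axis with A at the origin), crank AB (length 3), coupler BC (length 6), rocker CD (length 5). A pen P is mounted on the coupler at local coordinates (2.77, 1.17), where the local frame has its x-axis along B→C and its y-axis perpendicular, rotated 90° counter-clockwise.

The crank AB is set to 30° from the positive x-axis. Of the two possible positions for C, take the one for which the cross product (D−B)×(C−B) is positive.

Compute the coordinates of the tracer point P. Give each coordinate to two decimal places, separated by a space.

A=(0,0), D=(10.00,0)
B = A + 3.00·(cos30°, sin30°) = (2.5981, 1.5000)
|BD| = 7.5524
circle(B,6.00) ∩ circle(D,5.00): a=4.5044, h=3.9636
  candidates: C₊=(7.8000,4.4900) cross=29.935; C₋=(6.2256,-3.2793) cross=-29.935
  mode + wants cross > 0 → take C=(7.8000,4.4900) (cross=29.935)
ex = (C−B)/|BC| = (0.8670,0.4983); ey = (-0.4983,0.8670)
P = B + 2.77·ex + 1.17·ey = (4.4166,3.8948)

4.42 3.89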